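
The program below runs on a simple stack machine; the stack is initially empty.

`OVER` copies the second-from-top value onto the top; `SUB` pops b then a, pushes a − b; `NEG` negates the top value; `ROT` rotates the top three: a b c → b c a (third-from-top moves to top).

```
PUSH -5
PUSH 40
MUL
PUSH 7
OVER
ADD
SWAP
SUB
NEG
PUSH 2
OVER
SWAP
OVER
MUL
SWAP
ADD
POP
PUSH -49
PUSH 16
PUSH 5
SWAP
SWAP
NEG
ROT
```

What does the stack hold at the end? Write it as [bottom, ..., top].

PUSH -5  → [-5]
PUSH 40  → [-5, 40]
MUL      → [-200]
PUSH 7   → [-200, 7]
OVER     → [-200, 7, -200]
ADD      → [-200, -193]
SWAP     → [-193, -200]
SUB      → [7]
NEG      → [-7]
PUSH 2   → [-7, 2]
OVER     → [-7, 2, -7]
SWAP     → [-7, -7, 2]
OVER     → [-7, -7, 2, -7]
MUL      → [-7, -7, -14]
SWAP     → [-7, -14, -7]
ADD      → [-7, -21]
POP      → [-7]
PUSH -49 → [-7, -49]
PUSH 16  → [-7, -49, 16]
PUSH 5   → [-7, -49, 16, 5]
SWAP     → [-7, -49, 5, 16]
SWAP     → [-7, -49, 16, 5]
NEG      → [-7, -49, 16, -5]
ROT      → [-7, 16, -5, -49]

[-7, 16, -5, -49]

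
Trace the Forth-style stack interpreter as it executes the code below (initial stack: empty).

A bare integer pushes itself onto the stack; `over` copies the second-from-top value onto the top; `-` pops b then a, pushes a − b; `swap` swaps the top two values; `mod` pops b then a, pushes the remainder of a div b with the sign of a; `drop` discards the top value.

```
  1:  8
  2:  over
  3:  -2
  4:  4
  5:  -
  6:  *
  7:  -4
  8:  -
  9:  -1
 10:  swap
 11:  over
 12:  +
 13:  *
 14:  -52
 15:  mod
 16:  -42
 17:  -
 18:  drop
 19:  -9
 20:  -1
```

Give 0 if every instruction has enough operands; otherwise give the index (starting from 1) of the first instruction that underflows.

2

8 : 8
over  — needs 2 operands, stack has 1 → underflow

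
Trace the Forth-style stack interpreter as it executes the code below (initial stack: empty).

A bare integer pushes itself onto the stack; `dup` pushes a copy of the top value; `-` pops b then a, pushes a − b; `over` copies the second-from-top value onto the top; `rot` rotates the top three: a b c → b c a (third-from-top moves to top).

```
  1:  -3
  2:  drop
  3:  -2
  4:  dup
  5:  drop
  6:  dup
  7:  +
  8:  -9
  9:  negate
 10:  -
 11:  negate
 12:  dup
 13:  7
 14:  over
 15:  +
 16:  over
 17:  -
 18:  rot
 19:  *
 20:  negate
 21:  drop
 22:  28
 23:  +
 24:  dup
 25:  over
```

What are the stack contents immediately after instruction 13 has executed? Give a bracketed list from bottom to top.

-3     -> -3
drop   -> (empty)
-2     -> -2
dup    -> -2 -2
drop   -> -2
dup    -> -2 -2
+      -> -4
-9     -> -4 -9
negate -> -4 9
-      -> -13
negate -> 13
dup    -> 13 13
7      -> 13 13 7

[13, 13, 7]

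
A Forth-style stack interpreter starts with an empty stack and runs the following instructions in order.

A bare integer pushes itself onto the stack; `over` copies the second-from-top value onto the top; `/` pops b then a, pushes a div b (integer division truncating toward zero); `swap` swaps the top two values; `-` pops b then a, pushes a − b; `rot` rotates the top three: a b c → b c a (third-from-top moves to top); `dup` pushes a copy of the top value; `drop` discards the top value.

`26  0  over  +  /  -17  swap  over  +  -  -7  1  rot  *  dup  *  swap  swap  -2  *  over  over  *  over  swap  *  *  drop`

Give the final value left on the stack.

26   -> [26]
0    -> [26, 0]
over -> [26, 0, 26]
+    -> [26, 26]
/    -> [1]
-17  -> [1, -17]
swap -> [-17, 1]
over -> [-17, 1, -17]
+    -> [-17, -16]
-    -> [-1]
-7   -> [-1, -7]
1    -> [-1, -7, 1]
rot  -> [-7, 1, -1]
*    -> [-7, -1]
dup  -> [-7, -1, -1]
*    -> [-7, 1]
swap -> [1, -7]
swap -> [-7, 1]
-2   -> [-7, 1, -2]
*    -> [-7, -2]
over -> [-7, -2, -7]
over -> [-7, -2, -7, -2]
*    -> [-7, -2, 14]
over -> [-7, -2, 14, -2]
swap -> [-7, -2, -2, 14]
*    -> [-7, -2, -28]
*    -> [-7, 56]
drop -> [-7]

-7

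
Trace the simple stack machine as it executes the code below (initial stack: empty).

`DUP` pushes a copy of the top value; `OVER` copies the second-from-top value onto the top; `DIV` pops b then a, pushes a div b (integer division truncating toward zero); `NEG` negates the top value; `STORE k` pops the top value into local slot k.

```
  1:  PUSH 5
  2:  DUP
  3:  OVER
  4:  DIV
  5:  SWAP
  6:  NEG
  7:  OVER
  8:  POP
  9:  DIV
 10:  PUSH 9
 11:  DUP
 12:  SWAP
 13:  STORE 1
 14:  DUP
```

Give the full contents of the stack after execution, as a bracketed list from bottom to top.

[0, 9, 9]

PUSH 5   [5]
DUP      [5, 5]
OVER     [5, 5, 5]
DIV      [5, 1]
SWAP     [1, 5]
NEG      [1, -5]
OVER     [1, -5, 1]
POP      [1, -5]
DIV      [0]
PUSH 9   [0, 9]
DUP      [0, 9, 9]
SWAP     [0, 9, 9]
STORE 1  [0, 9]
DUP      [0, 9, 9]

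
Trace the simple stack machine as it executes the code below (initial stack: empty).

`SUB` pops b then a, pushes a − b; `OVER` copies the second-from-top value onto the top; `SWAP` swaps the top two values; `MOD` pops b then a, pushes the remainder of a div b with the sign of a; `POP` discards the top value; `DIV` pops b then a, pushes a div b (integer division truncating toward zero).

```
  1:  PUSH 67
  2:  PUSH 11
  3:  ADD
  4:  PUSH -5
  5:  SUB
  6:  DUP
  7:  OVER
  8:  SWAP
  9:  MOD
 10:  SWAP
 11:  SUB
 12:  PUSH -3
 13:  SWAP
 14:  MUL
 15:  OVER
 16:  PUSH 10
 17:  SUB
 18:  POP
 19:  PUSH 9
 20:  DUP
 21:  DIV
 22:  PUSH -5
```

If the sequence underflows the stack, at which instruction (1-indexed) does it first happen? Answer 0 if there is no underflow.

15

PUSH 67 → [67]
PUSH 11 → [67, 11]
ADD     → [78]
PUSH -5 → [78, -5]
SUB     → [83]
DUP     → [83, 83]
OVER    → [83, 83, 83]
SWAP    → [83, 83, 83]
MOD     → [83, 0]
SWAP    → [0, 83]
SUB     → [-83]
PUSH -3 → [-83, -3]
SWAP    → [-3, -83]
MUL     → [249]
OVER  — needs 2 operands, stack has 1 → underflow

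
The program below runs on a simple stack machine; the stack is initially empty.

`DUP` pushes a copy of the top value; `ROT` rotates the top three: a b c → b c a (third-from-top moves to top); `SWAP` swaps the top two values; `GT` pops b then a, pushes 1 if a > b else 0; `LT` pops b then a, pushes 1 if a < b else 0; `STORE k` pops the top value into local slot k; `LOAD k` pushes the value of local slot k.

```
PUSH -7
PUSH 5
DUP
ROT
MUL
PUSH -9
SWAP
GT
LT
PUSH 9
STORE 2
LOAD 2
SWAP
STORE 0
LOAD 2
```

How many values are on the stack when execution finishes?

2

PUSH -7 → [-7]
PUSH 5  → [-7, 5]
DUP     → [-7, 5, 5]
ROT     → [5, 5, -7]
MUL     → [5, -35]
PUSH -9 → [5, -35, -9]
SWAP    → [5, -9, -35]
GT      → [5, 1]
LT      → [0]
PUSH 9  → [0, 9]
STORE 2 → [0]
LOAD 2  → [0, 9]
SWAP    → [9, 0]
STORE 0 → [9]
LOAD 2  → [9, 9]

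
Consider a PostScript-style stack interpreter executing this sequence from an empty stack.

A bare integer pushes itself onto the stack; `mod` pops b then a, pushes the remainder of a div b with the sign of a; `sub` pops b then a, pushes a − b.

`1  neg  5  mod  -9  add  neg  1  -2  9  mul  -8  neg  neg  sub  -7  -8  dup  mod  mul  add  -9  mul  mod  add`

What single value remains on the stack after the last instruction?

1   : [1]
neg : [-1]
5   : [-1, 5]
mod : [-1]
-9  : [-1, -9]
add : [-10]
neg : [10]
1   : [10, 1]
-2  : [10, 1, -2]
9   : [10, 1, -2, 9]
mul : [10, 1, -18]
-8  : [10, 1, -18, -8]
neg : [10, 1, -18, 8]
neg : [10, 1, -18, -8]
sub : [10, 1, -10]
-7  : [10, 1, -10, -7]
-8  : [10, 1, -10, -7, -8]
dup : [10, 1, -10, -7, -8, -8]
mod : [10, 1, -10, -7, 0]
mul : [10, 1, -10, 0]
add : [10, 1, -10]
-9  : [10, 1, -10, -9]
mul : [10, 1, 90]
mod : [10, 1]
add : [11]

11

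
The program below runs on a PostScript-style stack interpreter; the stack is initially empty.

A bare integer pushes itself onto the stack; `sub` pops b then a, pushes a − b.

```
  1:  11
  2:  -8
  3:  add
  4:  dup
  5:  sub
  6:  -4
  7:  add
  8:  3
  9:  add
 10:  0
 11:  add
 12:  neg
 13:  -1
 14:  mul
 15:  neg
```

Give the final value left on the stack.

11  → 11
-8  → 11 -8
add → 3
dup → 3 3
sub → 0
-4  → 0 -4
add → -4
3   → -4 3
add → -1
0   → -1 0
add → -1
neg → 1
-1  → 1 -1
mul → -1
neg → 1

1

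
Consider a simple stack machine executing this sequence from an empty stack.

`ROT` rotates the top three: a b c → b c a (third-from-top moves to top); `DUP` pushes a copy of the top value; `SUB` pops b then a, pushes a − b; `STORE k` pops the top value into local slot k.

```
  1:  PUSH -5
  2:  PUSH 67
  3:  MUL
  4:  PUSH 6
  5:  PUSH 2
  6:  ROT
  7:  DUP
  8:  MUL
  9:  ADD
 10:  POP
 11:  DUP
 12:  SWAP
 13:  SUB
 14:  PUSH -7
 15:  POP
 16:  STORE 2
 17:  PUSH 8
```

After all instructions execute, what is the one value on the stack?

PUSH -5 -> [-5]
PUSH 67 -> [-5, 67]
MUL     -> [-335]
PUSH 6  -> [-335, 6]
PUSH 2  -> [-335, 6, 2]
ROT     -> [6, 2, -335]
DUP     -> [6, 2, -335, -335]
MUL     -> [6, 2, 112225]
ADD     -> [6, 112227]
POP     -> [6]
DUP     -> [6, 6]
SWAP    -> [6, 6]
SUB     -> [0]
PUSH -7 -> [0, -7]
POP     -> [0]
STORE 2 -> []
PUSH 8  -> [8]

8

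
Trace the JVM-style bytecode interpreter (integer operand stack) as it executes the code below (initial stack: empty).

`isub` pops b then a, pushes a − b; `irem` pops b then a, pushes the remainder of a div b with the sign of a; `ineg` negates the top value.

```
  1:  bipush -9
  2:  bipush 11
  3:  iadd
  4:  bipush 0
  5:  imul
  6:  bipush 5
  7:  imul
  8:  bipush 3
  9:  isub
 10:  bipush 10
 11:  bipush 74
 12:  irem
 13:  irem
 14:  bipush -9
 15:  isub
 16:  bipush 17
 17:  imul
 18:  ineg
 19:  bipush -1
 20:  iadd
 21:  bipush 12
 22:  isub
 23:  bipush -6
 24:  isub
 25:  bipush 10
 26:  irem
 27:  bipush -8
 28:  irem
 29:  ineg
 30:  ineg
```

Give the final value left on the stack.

-1

bipush -9  -9
bipush 11  -9 11
iadd       2
bipush 0   2 0
imul       0
bipush 5   0 5
imul       0
bipush 3   0 3
isub       -3
bipush 10  -3 10
bipush 74  -3 10 74
irem       -3 10
irem       -3
bipush -9  -3 -9
isub       6
bipush 17  6 17
imul       102
ineg       -102
bipush -1  -102 -1
iadd       -103
bipush 12  -103 12
isub       -115
bipush -6  -115 -6
isub       -109
bipush 10  -109 10
irem       -9
bipush -8  -9 -8
irem       -1
ineg       1
ineg       -1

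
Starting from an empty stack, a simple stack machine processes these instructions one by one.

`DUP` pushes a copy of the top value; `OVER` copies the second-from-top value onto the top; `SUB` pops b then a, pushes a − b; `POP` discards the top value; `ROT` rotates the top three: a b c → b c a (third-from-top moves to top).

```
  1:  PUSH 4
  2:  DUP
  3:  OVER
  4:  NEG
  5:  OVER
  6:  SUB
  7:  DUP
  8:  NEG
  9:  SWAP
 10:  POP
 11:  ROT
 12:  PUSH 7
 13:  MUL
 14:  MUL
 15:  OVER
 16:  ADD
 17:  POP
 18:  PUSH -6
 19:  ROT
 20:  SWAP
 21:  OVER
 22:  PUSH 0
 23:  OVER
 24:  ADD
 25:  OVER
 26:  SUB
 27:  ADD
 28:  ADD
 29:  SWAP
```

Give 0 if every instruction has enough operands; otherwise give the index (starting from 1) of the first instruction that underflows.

PUSH 4   [4]
DUP      [4, 4]
OVER     [4, 4, 4]
NEG      [4, 4, -4]
OVER     [4, 4, -4, 4]
SUB      [4, 4, -8]
DUP      [4, 4, -8, -8]
NEG      [4, 4, -8, 8]
SWAP     [4, 4, 8, -8]
POP      [4, 4, 8]
ROT      [4, 8, 4]
PUSH 7   [4, 8, 4, 7]
MUL      [4, 8, 28]
MUL      [4, 224]
OVER     [4, 224, 4]
ADD      [4, 228]
POP      [4]
PUSH -6  [4, -6]
ROT  — needs 3 operands, stack has 2 → underflow

19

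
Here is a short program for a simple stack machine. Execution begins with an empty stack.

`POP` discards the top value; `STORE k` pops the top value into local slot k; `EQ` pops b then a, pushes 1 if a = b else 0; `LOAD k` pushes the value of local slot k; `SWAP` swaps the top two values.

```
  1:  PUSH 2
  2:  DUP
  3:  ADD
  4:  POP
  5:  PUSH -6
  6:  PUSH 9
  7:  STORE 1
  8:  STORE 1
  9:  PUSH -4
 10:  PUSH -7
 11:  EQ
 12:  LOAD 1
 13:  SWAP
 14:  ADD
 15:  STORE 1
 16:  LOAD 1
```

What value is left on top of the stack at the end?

PUSH 2  : [2]
DUP     : [2, 2]
ADD     : [4]
POP     : []
PUSH -6 : [-6]
PUSH 9  : [-6, 9]
STORE 1 : [-6]
STORE 1 : []
PUSH -4 : [-4]
PUSH -7 : [-4, -7]
EQ      : [0]
LOAD 1  : [0, -6]
SWAP    : [-6, 0]
ADD     : [-6]
STORE 1 : []
LOAD 1  : [-6]

-6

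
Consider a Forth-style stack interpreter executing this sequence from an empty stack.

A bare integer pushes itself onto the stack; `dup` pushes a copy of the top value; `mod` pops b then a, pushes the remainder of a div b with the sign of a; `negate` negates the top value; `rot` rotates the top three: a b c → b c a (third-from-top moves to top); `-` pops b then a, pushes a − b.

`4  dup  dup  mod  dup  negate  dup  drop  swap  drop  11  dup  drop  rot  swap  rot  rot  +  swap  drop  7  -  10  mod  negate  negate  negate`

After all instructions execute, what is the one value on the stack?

4      : [4]
dup    : [4, 4]
dup    : [4, 4, 4]
mod    : [4, 0]
dup    : [4, 0, 0]
negate : [4, 0, 0]
dup    : [4, 0, 0, 0]
drop   : [4, 0, 0]
swap   : [4, 0, 0]
drop   : [4, 0]
11     : [4, 0, 11]
dup    : [4, 0, 11, 11]
drop   : [4, 0, 11]
rot    : [0, 11, 4]
swap   : [0, 4, 11]
rot    : [4, 11, 0]
rot    : [11, 0, 4]
+      : [11, 4]
swap   : [4, 11]
drop   : [4]
7      : [4, 7]
-      : [-3]
10     : [-3, 10]
mod    : [-3]
negate : [3]
negate : [-3]
negate : [3]

3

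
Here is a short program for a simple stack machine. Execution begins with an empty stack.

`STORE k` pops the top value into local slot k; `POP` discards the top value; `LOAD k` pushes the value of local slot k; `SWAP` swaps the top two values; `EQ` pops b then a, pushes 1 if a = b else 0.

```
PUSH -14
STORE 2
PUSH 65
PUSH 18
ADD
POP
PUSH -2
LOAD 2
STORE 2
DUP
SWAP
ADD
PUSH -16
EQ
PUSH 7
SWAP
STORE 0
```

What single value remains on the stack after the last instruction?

PUSH -14 -> -14
STORE 2  -> (empty)
PUSH 65  -> 65
PUSH 18  -> 65 18
ADD      -> 83
POP      -> (empty)
PUSH -2  -> -2
LOAD 2   -> -2 -14
STORE 2  -> -2
DUP      -> -2 -2
SWAP     -> -2 -2
ADD      -> -4
PUSH -16 -> -4 -16
EQ       -> 0
PUSH 7   -> 0 7
SWAP     -> 7 0
STORE 0  -> 7

7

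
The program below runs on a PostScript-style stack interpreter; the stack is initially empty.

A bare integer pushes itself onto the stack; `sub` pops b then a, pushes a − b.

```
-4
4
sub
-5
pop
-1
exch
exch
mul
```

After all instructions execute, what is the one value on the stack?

8

-4   -> [-4]
4    -> [-4, 4]
sub  -> [-8]
-5   -> [-8, -5]
pop  -> [-8]
-1   -> [-8, -1]
exch -> [-1, -8]
exch -> [-8, -1]
mul  -> [8]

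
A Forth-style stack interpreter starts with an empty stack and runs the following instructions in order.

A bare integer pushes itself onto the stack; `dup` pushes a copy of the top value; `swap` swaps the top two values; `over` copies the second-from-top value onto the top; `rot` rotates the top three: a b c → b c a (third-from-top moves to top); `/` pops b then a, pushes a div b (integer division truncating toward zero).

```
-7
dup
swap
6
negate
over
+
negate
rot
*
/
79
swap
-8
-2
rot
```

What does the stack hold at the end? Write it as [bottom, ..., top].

[79, -8, -2, 0]

-7      [-7]
dup     [-7, -7]
swap    [-7, -7]
6       [-7, -7, 6]
negate  [-7, -7, -6]
over    [-7, -7, -6, -7]
+       [-7, -7, -13]
negate  [-7, -7, 13]
rot     [-7, 13, -7]
*       [-7, -91]
/       [0]
79      [0, 79]
swap    [79, 0]
-8      [79, 0, -8]
-2      [79, 0, -8, -2]
rot     [79, -8, -2, 0]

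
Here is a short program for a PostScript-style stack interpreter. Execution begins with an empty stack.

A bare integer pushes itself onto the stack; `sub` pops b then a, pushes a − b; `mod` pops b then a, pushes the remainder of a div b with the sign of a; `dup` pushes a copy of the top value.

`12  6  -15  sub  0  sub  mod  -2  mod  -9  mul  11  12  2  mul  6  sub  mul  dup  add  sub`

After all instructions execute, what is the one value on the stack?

-396

12   12
6    12 6
-15  12 6 -15
sub  12 21
0    12 21 0
sub  12 21
mod  12
-2   12 -2
mod  0
-9   0 -9
mul  0
11   0 11
12   0 11 12
2    0 11 12 2
mul  0 11 24
6    0 11 24 6
sub  0 11 18
mul  0 198
dup  0 198 198
add  0 396
sub  -396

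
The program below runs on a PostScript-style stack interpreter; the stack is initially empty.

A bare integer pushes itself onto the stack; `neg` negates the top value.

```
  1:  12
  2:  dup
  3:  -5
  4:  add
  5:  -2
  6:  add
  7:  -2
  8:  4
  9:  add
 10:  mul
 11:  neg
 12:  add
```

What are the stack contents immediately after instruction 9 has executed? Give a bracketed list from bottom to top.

[12, 5, 2]

12  -> 12
dup -> 12 12
-5  -> 12 12 -5
add -> 12 7
-2  -> 12 7 -2
add -> 12 5
-2  -> 12 5 -2
4   -> 12 5 -2 4
add -> 12 5 2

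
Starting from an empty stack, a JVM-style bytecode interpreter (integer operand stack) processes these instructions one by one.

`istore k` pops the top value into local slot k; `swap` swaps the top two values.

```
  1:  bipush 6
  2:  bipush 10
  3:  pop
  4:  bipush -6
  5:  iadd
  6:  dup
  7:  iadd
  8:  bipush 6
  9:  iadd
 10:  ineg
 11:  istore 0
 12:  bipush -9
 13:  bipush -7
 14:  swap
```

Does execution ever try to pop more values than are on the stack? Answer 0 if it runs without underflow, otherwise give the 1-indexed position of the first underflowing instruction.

bipush 6   [6]
bipush 10  [6, 10]
pop        [6]
bipush -6  [6, -6]
iadd       [0]
dup        [0, 0]
iadd       [0]
bipush 6   [0, 6]
iadd       [6]
ineg       [-6]
istore 0   []
bipush -9  [-9]
bipush -7  [-9, -7]
swap       [-7, -9]

0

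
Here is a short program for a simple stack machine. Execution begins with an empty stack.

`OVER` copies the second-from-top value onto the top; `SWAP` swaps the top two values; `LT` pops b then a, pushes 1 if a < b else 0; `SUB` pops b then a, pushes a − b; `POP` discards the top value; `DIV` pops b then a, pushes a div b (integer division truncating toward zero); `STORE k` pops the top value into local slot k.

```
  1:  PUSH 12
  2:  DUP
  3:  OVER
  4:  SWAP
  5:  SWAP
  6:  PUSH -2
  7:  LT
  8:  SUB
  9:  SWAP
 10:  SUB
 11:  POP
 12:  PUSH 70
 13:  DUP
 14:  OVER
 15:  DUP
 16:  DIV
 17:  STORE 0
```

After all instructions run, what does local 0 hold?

1

PUSH 12 → 12
DUP     → 12 12
OVER    → 12 12 12
SWAP    → 12 12 12
SWAP    → 12 12 12
PUSH -2 → 12 12 12 -2
LT      → 12 12 0
SUB     → 12 12
SWAP    → 12 12
SUB     → 0
POP     → (empty)
PUSH 70 → 70
DUP     → 70 70
OVER    → 70 70 70
DUP     → 70 70 70 70
DIV     → 70 70 1
STORE 0 → 70 70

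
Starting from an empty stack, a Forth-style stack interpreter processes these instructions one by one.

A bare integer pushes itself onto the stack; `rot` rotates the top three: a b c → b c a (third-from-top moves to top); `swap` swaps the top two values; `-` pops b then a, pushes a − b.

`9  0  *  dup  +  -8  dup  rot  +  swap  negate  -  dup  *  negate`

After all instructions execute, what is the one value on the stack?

-256

9      : [9]
0      : [9, 0]
*      : [0]
dup    : [0, 0]
+      : [0]
-8     : [0, -8]
dup    : [0, -8, -8]
rot    : [-8, -8, 0]
+      : [-8, -8]
swap   : [-8, -8]
negate : [-8, 8]
-      : [-16]
dup    : [-16, -16]
*      : [256]
negate : [-256]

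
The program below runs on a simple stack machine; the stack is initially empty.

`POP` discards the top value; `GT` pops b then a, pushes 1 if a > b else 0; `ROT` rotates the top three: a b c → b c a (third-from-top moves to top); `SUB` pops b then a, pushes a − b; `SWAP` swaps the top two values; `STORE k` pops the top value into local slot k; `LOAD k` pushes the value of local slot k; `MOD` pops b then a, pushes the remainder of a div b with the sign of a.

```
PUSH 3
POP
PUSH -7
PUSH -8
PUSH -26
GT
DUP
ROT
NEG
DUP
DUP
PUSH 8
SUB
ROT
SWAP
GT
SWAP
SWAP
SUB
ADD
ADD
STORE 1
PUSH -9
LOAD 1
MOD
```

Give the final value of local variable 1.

8

PUSH 3    [3]
POP       []
PUSH -7   [-7]
PUSH -8   [-7, -8]
PUSH -26  [-7, -8, -26]
GT        [-7, 1]
DUP       [-7, 1, 1]
ROT       [1, 1, -7]
NEG       [1, 1, 7]
DUP       [1, 1, 7, 7]
DUP       [1, 1, 7, 7, 7]
PUSH 8    [1, 1, 7, 7, 7, 8]
SUB       [1, 1, 7, 7, -1]
ROT       [1, 1, 7, -1, 7]
SWAP      [1, 1, 7, 7, -1]
GT        [1, 1, 7, 1]
SWAP      [1, 1, 1, 7]
SWAP      [1, 1, 7, 1]
SUB       [1, 1, 6]
ADD       [1, 7]
ADD       [8]
STORE 1   []
PUSH -9   [-9]
LOAD 1    [-9, 8]
MOD       [-1]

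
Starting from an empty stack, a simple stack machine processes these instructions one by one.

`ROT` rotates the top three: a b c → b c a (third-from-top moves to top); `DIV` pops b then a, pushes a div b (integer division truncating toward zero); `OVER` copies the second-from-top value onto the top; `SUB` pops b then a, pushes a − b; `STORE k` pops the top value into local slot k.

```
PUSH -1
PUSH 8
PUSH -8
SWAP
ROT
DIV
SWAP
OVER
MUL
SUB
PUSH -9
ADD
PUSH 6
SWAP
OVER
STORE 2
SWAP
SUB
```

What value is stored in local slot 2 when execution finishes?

PUSH -1 → -1
PUSH 8  → -1 8
PUSH -8 → -1 8 -8
SWAP    → -1 -8 8
ROT     → -8 8 -1
DIV     → -8 -8
SWAP    → -8 -8
OVER    → -8 -8 -8
MUL     → -8 64
SUB     → -72
PUSH -9 → -72 -9
ADD     → -81
PUSH 6  → -81 6
SWAP    → 6 -81
OVER    → 6 -81 6
STORE 2 → 6 -81
SWAP    → -81 6
SUB     → -87

6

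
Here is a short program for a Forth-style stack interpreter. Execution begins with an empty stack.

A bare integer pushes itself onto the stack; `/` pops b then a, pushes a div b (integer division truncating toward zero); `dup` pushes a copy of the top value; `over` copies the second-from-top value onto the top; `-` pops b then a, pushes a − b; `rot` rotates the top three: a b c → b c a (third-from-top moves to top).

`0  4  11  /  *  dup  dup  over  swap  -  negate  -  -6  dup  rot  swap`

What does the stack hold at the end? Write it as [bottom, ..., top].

[0, -6, 0, -6]

0      → [0]
4      → [0, 4]
11     → [0, 4, 11]
/      → [0, 0]
*      → [0]
dup    → [0, 0]
dup    → [0, 0, 0]
over   → [0, 0, 0, 0]
swap   → [0, 0, 0, 0]
-      → [0, 0, 0]
negate → [0, 0, 0]
-      → [0, 0]
-6     → [0, 0, -6]
dup    → [0, 0, -6, -6]
rot    → [0, -6, -6, 0]
swap   → [0, -6, 0, -6]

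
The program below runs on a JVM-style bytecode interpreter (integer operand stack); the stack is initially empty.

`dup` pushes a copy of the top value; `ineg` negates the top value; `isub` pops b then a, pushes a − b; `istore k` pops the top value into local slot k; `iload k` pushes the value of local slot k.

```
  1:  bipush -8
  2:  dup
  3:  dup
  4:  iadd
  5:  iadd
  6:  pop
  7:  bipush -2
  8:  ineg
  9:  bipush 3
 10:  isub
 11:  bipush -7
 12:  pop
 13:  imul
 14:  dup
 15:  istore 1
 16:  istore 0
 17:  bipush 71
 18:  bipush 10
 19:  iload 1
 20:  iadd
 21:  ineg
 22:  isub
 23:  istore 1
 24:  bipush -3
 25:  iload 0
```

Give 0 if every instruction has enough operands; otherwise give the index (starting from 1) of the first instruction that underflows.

13

bipush -8  [-8]
dup        [-8, -8]
dup        [-8, -8, -8]
iadd       [-8, -16]
iadd       [-24]
pop        []
bipush -2  [-2]
ineg       [2]
bipush 3   [2, 3]
isub       [-1]
bipush -7  [-1, -7]
pop        [-1]
imul  — needs 2 operands, stack has 1 → underflow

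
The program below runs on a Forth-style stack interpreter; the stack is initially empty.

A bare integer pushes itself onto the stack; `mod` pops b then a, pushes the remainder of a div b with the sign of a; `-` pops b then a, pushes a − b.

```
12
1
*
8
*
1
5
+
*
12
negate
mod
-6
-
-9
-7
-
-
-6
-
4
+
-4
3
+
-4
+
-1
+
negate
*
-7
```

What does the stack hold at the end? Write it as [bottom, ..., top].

[108, -7]

12      [12]
1       [12, 1]
*       [12]
8       [12, 8]
*       [96]
1       [96, 1]
5       [96, 1, 5]
+       [96, 6]
*       [576]
12      [576, 12]
negate  [576, -12]
mod     [0]
-6      [0, -6]
-       [6]
-9      [6, -9]
-7      [6, -9, -7]
-       [6, -2]
-       [8]
-6      [8, -6]
-       [14]
4       [14, 4]
+       [18]
-4      [18, -4]
3       [18, -4, 3]
+       [18, -1]
-4      [18, -1, -4]
+       [18, -5]
-1      [18, -5, -1]
+       [18, -6]
negate  [18, 6]
*       [108]
-7      [108, -7]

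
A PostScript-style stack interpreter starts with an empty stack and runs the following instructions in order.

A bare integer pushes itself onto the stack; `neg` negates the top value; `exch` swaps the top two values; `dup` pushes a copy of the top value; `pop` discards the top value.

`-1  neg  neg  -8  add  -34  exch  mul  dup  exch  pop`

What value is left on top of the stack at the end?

306

-1   -> -1
neg  -> 1
neg  -> -1
-8   -> -1 -8
add  -> -9
-34  -> -9 -34
exch -> -34 -9
mul  -> 306
dup  -> 306 306
exch -> 306 306
pop  -> 306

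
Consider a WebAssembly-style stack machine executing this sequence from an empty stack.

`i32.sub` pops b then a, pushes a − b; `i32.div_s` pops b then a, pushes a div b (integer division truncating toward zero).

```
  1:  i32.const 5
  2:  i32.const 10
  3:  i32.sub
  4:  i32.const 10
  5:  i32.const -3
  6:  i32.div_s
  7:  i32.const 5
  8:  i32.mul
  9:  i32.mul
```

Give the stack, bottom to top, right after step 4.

i32.const 5   5
i32.const 10  5 10
i32.sub       -5
i32.const 10  -5 10

[-5, 10]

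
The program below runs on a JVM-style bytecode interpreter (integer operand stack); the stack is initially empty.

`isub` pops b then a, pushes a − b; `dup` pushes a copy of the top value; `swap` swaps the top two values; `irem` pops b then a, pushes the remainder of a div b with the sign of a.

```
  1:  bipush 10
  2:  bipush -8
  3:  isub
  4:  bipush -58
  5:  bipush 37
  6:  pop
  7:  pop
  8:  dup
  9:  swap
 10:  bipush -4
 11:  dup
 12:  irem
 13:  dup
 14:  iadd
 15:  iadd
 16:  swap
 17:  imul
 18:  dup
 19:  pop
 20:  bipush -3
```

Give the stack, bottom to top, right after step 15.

[18, 18]

bipush 10   10
bipush -8   10 -8
isub        18
bipush -58  18 -58
bipush 37   18 -58 37
pop         18 -58
pop         18
dup         18 18
swap        18 18
bipush -4   18 18 -4
dup         18 18 -4 -4
irem        18 18 0
dup         18 18 0 0
iadd        18 18 0
iadd        18 18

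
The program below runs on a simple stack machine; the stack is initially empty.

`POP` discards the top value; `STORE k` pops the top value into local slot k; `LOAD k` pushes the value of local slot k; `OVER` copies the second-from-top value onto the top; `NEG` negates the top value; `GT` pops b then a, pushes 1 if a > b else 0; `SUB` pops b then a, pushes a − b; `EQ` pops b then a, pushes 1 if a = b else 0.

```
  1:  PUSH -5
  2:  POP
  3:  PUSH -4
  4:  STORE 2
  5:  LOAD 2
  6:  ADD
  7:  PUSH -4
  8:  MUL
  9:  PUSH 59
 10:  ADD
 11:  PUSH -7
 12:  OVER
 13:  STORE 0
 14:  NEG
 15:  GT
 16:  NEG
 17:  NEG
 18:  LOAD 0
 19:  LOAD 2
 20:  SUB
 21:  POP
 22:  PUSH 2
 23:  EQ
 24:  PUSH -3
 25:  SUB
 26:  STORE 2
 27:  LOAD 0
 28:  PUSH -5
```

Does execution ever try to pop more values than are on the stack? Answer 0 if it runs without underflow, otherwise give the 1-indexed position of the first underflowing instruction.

PUSH -5 : [-5]
POP     : []
PUSH -4 : [-4]
STORE 2 : []
LOAD 2  : [-4]
ADD  — needs 2 operands, stack has 1 → underflow

6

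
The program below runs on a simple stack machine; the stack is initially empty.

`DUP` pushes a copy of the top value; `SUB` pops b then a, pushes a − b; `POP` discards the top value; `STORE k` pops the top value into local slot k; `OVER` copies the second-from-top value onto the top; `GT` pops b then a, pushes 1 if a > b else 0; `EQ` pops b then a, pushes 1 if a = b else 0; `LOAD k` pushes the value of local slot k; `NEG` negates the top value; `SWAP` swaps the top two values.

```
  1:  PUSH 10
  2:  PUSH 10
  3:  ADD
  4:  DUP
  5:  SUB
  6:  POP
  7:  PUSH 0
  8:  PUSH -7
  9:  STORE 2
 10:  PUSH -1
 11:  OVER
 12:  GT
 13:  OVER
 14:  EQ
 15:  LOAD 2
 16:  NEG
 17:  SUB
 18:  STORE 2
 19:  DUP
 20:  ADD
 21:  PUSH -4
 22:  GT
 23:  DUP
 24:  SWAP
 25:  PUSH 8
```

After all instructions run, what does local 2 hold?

-6

PUSH 10  [10]
PUSH 10  [10, 10]
ADD      [20]
DUP      [20, 20]
SUB      [0]
POP      []
PUSH 0   [0]
PUSH -7  [0, -7]
STORE 2  [0]
PUSH -1  [0, -1]
OVER     [0, -1, 0]
GT       [0, 0]
OVER     [0, 0, 0]
EQ       [0, 1]
LOAD 2   [0, 1, -7]
NEG      [0, 1, 7]
SUB      [0, -6]
STORE 2  [0]
DUP      [0, 0]
ADD      [0]
PUSH -4  [0, -4]
GT       [1]
DUP      [1, 1]
SWAP     [1, 1]
PUSH 8   [1, 1, 8]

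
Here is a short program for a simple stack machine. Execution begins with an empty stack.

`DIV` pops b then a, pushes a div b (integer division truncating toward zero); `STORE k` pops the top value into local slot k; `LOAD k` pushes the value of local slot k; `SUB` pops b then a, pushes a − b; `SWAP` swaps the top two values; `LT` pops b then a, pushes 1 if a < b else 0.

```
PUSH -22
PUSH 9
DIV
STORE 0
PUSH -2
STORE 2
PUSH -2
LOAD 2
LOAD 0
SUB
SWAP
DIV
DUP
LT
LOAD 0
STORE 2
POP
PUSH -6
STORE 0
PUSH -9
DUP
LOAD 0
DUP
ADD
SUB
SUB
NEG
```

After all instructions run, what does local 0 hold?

PUSH -22 -> -22
PUSH 9   -> -22 9
DIV      -> -2
STORE 0  -> (empty)
PUSH -2  -> -2
STORE 2  -> (empty)
PUSH -2  -> -2
LOAD 2   -> -2 -2
LOAD 0   -> -2 -2 -2
SUB      -> -2 0
SWAP     -> 0 -2
DIV      -> 0
DUP      -> 0 0
LT       -> 0
LOAD 0   -> 0 -2
STORE 2  -> 0
POP      -> (empty)
PUSH -6  -> -6
STORE 0  -> (empty)
PUSH -9  -> -9
DUP      -> -9 -9
LOAD 0   -> -9 -9 -6
DUP      -> -9 -9 -6 -6
ADD      -> -9 -9 -12
SUB      -> -9 3
SUB      -> -12
NEG      -> 12

-6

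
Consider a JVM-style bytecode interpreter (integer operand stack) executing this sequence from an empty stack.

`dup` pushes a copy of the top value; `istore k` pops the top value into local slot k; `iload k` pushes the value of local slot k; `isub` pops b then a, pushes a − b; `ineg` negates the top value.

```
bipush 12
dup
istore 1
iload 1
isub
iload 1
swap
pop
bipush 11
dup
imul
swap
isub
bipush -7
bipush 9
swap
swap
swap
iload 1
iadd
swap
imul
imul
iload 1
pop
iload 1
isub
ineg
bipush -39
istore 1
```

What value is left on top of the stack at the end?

bipush 12  -> 12
dup        -> 12 12
istore 1   -> 12
iload 1    -> 12 12
isub       -> 0
iload 1    -> 0 12
swap       -> 12 0
pop        -> 12
bipush 11  -> 12 11
dup        -> 12 11 11
imul       -> 12 121
swap       -> 121 12
isub       -> 109
bipush -7  -> 109 -7
bipush 9   -> 109 -7 9
swap       -> 109 9 -7
swap       -> 109 -7 9
swap       -> 109 9 -7
iload 1    -> 109 9 -7 12
iadd       -> 109 9 5
swap       -> 109 5 9
imul       -> 109 45
imul       -> 4905
iload 1    -> 4905 12
pop        -> 4905
iload 1    -> 4905 12
isub       -> 4893
ineg       -> -4893
bipush -39 -> -4893 -39
istore 1   -> -4893

-4893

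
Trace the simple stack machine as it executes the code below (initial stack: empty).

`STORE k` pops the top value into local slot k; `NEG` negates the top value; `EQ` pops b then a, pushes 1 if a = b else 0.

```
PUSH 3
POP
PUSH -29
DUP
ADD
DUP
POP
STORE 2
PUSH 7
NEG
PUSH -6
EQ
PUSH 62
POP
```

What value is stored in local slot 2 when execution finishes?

PUSH 3    [3]
POP       []
PUSH -29  [-29]
DUP       [-29, -29]
ADD       [-58]
DUP       [-58, -58]
POP       [-58]
STORE 2   []
PUSH 7    [7]
NEG       [-7]
PUSH -6   [-7, -6]
EQ        [0]
PUSH 62   [0, 62]
POP       [0]

-58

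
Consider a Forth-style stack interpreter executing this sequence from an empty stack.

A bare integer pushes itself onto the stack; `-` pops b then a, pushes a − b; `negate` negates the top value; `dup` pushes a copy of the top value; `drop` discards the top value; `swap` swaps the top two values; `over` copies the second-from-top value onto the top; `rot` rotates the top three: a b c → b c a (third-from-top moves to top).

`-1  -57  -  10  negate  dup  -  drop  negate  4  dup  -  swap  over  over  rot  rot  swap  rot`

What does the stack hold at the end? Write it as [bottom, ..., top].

[0, 0, -56, -56]

-1     : [-1]
-57    : [-1, -57]
-      : [56]
10     : [56, 10]
negate : [56, -10]
dup    : [56, -10, -10]
-      : [56, 0]
drop   : [56]
negate : [-56]
4      : [-56, 4]
dup    : [-56, 4, 4]
-      : [-56, 0]
swap   : [0, -56]
over   : [0, -56, 0]
over   : [0, -56, 0, -56]
rot    : [0, 0, -56, -56]
rot    : [0, -56, -56, 0]
swap   : [0, -56, 0, -56]
rot    : [0, 0, -56, -56]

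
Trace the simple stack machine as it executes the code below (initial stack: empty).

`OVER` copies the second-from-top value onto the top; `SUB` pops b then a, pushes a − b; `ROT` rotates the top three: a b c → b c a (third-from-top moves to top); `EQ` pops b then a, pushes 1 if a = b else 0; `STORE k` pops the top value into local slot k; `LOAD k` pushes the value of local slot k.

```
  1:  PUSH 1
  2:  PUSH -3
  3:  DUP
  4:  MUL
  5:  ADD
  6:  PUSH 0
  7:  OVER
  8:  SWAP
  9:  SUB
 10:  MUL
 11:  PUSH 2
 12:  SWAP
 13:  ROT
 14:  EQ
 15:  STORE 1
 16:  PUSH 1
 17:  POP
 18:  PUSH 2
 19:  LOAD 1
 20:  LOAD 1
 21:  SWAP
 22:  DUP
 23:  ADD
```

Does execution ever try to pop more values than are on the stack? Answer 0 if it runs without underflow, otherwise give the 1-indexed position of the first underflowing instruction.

PUSH 1   1
PUSH -3  1 -3
DUP      1 -3 -3
MUL      1 9
ADD      10
PUSH 0   10 0
OVER     10 0 10
SWAP     10 10 0
SUB      10 10
MUL      100
PUSH 2   100 2
SWAP     2 100
ROT  — needs 3 operands, stack has 2 → underflow

13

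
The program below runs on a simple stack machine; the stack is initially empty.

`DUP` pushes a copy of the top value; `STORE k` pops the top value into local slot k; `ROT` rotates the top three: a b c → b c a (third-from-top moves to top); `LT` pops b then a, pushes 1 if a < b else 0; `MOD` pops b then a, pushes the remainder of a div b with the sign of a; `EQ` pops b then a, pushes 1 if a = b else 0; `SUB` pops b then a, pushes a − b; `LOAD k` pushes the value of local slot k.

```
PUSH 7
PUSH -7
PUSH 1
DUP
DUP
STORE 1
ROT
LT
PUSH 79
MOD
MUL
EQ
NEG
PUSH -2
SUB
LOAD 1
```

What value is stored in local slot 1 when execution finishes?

1

PUSH 7  -> [7]
PUSH -7 -> [7, -7]
PUSH 1  -> [7, -7, 1]
DUP     -> [7, -7, 1, 1]
DUP     -> [7, -7, 1, 1, 1]
STORE 1 -> [7, -7, 1, 1]
ROT     -> [7, 1, 1, -7]
LT      -> [7, 1, 0]
PUSH 79 -> [7, 1, 0, 79]
MOD     -> [7, 1, 0]
MUL     -> [7, 0]
EQ      -> [0]
NEG     -> [0]
PUSH -2 -> [0, -2]
SUB     -> [2]
LOAD 1  -> [2, 1]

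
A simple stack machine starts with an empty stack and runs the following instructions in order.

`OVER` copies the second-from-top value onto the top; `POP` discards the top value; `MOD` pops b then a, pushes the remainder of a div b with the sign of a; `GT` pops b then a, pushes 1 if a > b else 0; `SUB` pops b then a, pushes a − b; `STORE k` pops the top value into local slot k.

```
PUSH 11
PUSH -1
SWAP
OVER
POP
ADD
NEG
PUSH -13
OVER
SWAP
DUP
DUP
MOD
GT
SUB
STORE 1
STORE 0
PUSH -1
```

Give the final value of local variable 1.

-10

PUSH 11  : [11]
PUSH -1  : [11, -1]
SWAP     : [-1, 11]
OVER     : [-1, 11, -1]
POP      : [-1, 11]
ADD      : [10]
NEG      : [-10]
PUSH -13 : [-10, -13]
OVER     : [-10, -13, -10]
SWAP     : [-10, -10, -13]
DUP      : [-10, -10, -13, -13]
DUP      : [-10, -10, -13, -13, -13]
MOD      : [-10, -10, -13, 0]
GT       : [-10, -10, 0]
SUB      : [-10, -10]
STORE 1  : [-10]
STORE 0  : []
PUSH -1  : [-1]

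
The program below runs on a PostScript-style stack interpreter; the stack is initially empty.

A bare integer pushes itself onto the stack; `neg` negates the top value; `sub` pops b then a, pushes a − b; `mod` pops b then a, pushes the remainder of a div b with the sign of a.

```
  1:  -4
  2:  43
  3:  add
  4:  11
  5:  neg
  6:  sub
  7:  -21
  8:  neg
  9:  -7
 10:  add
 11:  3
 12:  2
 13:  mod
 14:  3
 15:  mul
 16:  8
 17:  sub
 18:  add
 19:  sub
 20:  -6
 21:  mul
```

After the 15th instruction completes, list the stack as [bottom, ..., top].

[50, 14, 3]

-4  -> -4
43  -> -4 43
add -> 39
11  -> 39 11
neg -> 39 -11
sub -> 50
-21 -> 50 -21
neg -> 50 21
-7  -> 50 21 -7
add -> 50 14
3   -> 50 14 3
2   -> 50 14 3 2
mod -> 50 14 1
3   -> 50 14 1 3
mul -> 50 14 3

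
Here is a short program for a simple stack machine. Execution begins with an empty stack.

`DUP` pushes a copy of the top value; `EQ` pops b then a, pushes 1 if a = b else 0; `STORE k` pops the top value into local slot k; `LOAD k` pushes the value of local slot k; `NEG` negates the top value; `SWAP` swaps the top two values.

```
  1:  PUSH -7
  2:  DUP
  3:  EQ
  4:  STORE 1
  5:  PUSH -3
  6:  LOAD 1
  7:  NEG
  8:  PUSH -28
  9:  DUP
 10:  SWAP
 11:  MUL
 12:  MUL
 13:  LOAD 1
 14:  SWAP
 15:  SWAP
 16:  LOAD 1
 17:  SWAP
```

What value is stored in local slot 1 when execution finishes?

1

PUSH -7  → [-7]
DUP      → [-7, -7]
EQ       → [1]
STORE 1  → []
PUSH -3  → [-3]
LOAD 1   → [-3, 1]
NEG      → [-3, -1]
PUSH -28 → [-3, -1, -28]
DUP      → [-3, -1, -28, -28]
SWAP     → [-3, -1, -28, -28]
MUL      → [-3, -1, 784]
MUL      → [-3, -784]
LOAD 1   → [-3, -784, 1]
SWAP     → [-3, 1, -784]
SWAP     → [-3, -784, 1]
LOAD 1   → [-3, -784, 1, 1]
SWAP     → [-3, -784, 1, 1]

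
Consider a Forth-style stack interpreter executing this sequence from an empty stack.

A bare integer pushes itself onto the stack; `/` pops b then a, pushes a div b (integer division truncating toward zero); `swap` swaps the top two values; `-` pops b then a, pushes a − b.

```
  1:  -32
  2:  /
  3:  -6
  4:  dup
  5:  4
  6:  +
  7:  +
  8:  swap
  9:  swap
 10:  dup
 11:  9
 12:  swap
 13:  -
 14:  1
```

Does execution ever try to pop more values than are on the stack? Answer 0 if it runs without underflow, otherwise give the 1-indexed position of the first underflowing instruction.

-32 → [-32]
/  — needs 2 operands, stack has 1 → underflow

2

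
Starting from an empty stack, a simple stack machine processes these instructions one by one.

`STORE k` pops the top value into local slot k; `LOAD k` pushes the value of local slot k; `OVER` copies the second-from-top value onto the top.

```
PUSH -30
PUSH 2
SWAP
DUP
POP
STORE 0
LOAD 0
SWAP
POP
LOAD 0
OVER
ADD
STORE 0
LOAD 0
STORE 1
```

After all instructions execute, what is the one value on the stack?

-30

PUSH -30 : [-30]
PUSH 2   : [-30, 2]
SWAP     : [2, -30]
DUP      : [2, -30, -30]
POP      : [2, -30]
STORE 0  : [2]
LOAD 0   : [2, -30]
SWAP     : [-30, 2]
POP      : [-30]
LOAD 0   : [-30, -30]
OVER     : [-30, -30, -30]
ADD      : [-30, -60]
STORE 0  : [-30]
LOAD 0   : [-30, -60]
STORE 1  : [-30]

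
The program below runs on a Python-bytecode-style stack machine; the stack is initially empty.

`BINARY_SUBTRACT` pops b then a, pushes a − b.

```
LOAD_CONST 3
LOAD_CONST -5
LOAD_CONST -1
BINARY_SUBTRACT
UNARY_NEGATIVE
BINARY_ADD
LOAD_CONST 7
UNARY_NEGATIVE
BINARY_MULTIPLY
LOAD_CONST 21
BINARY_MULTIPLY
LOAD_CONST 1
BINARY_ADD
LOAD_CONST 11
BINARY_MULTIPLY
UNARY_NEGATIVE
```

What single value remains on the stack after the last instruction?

LOAD_CONST 3    -> [3]
LOAD_CONST -5   -> [3, -5]
LOAD_CONST -1   -> [3, -5, -1]
BINARY_SUBTRACT -> [3, -4]
UNARY_NEGATIVE  -> [3, 4]
BINARY_ADD      -> [7]
LOAD_CONST 7    -> [7, 7]
UNARY_NEGATIVE  -> [7, -7]
BINARY_MULTIPLY -> [-49]
LOAD_CONST 21   -> [-49, 21]
BINARY_MULTIPLY -> [-1029]
LOAD_CONST 1    -> [-1029, 1]
BINARY_ADD      -> [-1028]
LOAD_CONST 11   -> [-1028, 11]
BINARY_MULTIPLY -> [-11308]
UNARY_NEGATIVE  -> [11308]

11308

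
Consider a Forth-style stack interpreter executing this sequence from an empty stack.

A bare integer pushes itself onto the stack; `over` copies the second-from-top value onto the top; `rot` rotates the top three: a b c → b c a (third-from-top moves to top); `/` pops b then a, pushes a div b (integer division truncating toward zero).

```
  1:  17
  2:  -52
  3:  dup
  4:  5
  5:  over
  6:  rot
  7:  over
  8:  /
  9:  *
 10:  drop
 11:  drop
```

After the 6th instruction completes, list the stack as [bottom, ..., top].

17   -> [17]
-52  -> [17, -52]
dup  -> [17, -52, -52]
5    -> [17, -52, -52, 5]
over -> [17, -52, -52, 5, -52]
rot  -> [17, -52, 5, -52, -52]

[17, -52, 5, -52, -52]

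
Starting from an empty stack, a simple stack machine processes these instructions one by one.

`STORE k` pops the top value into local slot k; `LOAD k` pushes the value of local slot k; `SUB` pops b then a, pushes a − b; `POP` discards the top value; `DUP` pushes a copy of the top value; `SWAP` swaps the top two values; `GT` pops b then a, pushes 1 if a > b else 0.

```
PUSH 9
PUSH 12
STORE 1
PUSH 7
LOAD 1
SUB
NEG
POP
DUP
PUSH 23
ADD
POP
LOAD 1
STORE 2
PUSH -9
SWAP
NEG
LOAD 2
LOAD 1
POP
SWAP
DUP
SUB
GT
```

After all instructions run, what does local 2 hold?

12

PUSH 9  -> [9]
PUSH 12 -> [9, 12]
STORE 1 -> [9]
PUSH 7  -> [9, 7]
LOAD 1  -> [9, 7, 12]
SUB     -> [9, -5]
NEG     -> [9, 5]
POP     -> [9]
DUP     -> [9, 9]
PUSH 23 -> [9, 9, 23]
ADD     -> [9, 32]
POP     -> [9]
LOAD 1  -> [9, 12]
STORE 2 -> [9]
PUSH -9 -> [9, -9]
SWAP    -> [-9, 9]
NEG     -> [-9, -9]
LOAD 2  -> [-9, -9, 12]
LOAD 1  -> [-9, -9, 12, 12]
POP     -> [-9, -9, 12]
SWAP    -> [-9, 12, -9]
DUP     -> [-9, 12, -9, -9]
SUB     -> [-9, 12, 0]
GT      -> [-9, 1]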